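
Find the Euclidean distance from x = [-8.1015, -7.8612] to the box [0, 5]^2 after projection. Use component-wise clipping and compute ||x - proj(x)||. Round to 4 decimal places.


Project each component onto [0, 5].
clip(-8.1015) = 0.0, clip(-7.8612) = 0.0
Projection = [0.0, 0.0]
Squared diffs: [65.6343, 61.7985]
Distance = sqrt(127.4328) = 11.2886


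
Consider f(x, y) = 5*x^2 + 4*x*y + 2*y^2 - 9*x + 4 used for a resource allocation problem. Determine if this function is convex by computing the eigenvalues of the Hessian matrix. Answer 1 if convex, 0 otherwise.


The Hessian of f(x,y) = 5*x^2 + 4*x*y + 2*y^2 - 9*x + 4 is:
H = [[10, 4], [4, 4]]
Trace = 10 + 4 = 14
Determinant = 10*4 - (4)^2 = 24
Discriminant = (14)^2 - 4*24 = 100.0
Eigenvalues: lambda_1 = 2.0, lambda_2 = 12.0
The function is convex.

1


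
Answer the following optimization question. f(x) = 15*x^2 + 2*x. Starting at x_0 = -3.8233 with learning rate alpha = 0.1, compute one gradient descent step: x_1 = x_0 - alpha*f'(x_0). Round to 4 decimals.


We compute the gradient at x_0 and apply the update.
f'(x) = 30*x + 2
f'(-3.8233) = 30*-3.8233 + 2 = -112.699
x_1 = -3.8233 - 0.1*-112.699 = 7.4466


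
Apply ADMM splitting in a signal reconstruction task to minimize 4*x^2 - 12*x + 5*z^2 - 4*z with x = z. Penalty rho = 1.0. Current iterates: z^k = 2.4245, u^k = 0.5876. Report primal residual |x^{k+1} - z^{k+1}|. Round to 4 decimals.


ADMM iteration with rho = 1.0, z^k = 2.4245, u^k = 0.5876
Step 1: x-update.
Minimize 4*x^2 - 12*x + (1.0/2)*(x - 2.4245 + 0.5876)^2
FOC: (2*4 + 1.0)*x = 12 + 1.0*(2.4245 - 0.5876)
x^{k+1} = 1.5374
Step 2: z-update.
Minimize 5*z^2 - 4*z + (1.0/2)*(1.5374 - z + 0.5876)^2
FOC: (2*5 + 1.0)*z = 4 + 1.0*(1.5374 + 0.5876)
z^{k+1} = 0.5568
Step 3: u-update.
u^{k+1} = 0.5876 + 1.5374 - 0.5568 = 1.5682
Step 4: Primal residual = |1.5374 - 0.5568| = 0.9806


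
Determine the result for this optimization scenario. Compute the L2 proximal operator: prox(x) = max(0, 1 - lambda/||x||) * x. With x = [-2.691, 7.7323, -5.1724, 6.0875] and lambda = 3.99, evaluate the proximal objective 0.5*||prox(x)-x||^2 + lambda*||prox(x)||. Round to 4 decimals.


Step 1: Compute ||x||.
||x|| = 11.4386
Step 2: Compute scaling factor.
scale = max(0, 1 - 3.99/11.4386) = 0.6512
Step 3: prox(x) = [-1.7523, 5.0351, -3.3682, 3.9641]
||prox(x)|| = 7.4486
Step 4: Proximal objective.
0.5*||prox-x||^2 = 7.9601
lambda*||prox|| = 29.7199
Total = 37.6799


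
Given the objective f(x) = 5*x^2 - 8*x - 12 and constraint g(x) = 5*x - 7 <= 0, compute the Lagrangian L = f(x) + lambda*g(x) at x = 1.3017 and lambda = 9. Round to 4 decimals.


Step 1: Evaluate f(x).
f(1.3017) = 5*1.3017^2 - 8*1.3017 - 12 = -13.9415
Step 2: Evaluate g(x).
g(1.3017) = 5*1.3017 - 7 = -0.4915
Step 3: Compute Lagrangian.
L = -13.9415 + 9*-0.4915 = -18.365


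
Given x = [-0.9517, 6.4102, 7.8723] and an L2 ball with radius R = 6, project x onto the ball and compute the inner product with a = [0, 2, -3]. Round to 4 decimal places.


Step 1: Compute ||x|| (intermediates to 6 decimals).
||x|| = sqrt((-0.9517)^2 + 6.4102^2 + 7.8723^2) = 10.196544
Step 2: Project.
Since ||x|| > R, scale = R/||x|| = 6/10.196544 = 0.588435, proj(x) = scale * x
proj(x) = [-0.560014, 3.771986, 4.632337]
Step 3: Dot product.
a^T * proj(x) = 0*(-0.560014) + 2*3.771986 - 3*4.632337 = -6.353


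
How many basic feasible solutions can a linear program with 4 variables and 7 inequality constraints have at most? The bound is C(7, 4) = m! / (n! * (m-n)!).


Each vertex corresponds to some choice of n active constraints out of m, so the number of vertices is at most C(m, n) = m! / (n!(m-n)!).
m = 7, n = 4
Numerator: 7 * 6 * 5 * 4
Denominator: 4! = 24
C(7, 4) = 35


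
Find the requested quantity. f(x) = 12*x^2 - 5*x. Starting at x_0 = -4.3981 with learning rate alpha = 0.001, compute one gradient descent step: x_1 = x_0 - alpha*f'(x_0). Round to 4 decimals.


We compute the gradient at x_0 and apply the update.
f'(x) = 24*x - 5
f'(-4.3981) = 24*-4.3981 - 5 = -110.5544
x_1 = -4.3981 - 0.001*-110.5544 = -4.2875


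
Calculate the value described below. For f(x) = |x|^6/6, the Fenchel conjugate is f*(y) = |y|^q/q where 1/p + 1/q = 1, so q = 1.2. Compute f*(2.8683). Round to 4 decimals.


The conjugate exponent q satisfies 1/p + 1/q = 1.
p = 6, so q = 6/(6 - 1) = 1.2
|y|^q = 2.8683^1.2 = 3.5412
f*(2.8683) = 3.5412 / 1.2 = 2.951


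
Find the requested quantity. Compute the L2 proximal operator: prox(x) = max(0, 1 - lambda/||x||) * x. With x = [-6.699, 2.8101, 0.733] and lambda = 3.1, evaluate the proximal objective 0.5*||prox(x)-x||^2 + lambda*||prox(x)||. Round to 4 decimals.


Step 1: Compute ||x||.
||x|| = 7.3014
Step 2: Compute scaling factor.
scale = max(0, 1 - 3.1/7.3014) = 0.5754
Step 3: prox(x) = [-3.8548, 1.617, 0.4218]
||prox(x)|| = 4.2014
Step 4: Proximal objective.
0.5*||prox-x||^2 = 4.805
lambda*||prox|| = 13.0243
Total = 17.8294


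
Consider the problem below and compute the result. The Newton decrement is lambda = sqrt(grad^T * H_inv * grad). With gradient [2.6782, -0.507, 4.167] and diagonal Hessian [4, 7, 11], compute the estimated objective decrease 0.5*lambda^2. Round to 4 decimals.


Step 1: H is diagonal, so H^(-1) * g = [0.6696, -0.0724, 0.3788].
Step 2: g^T H^(-1) g = sum_i g_i^2 / H_ii
  = (2.6782)^2/4 + (-0.507)^2/7 + (4.167)^2/11
  = 1.7932 + 0.0367 + 1.5785 = 3.4084
Step 3: Objective decrease = 0.5 * g^T H^(-1) g = 1.7042


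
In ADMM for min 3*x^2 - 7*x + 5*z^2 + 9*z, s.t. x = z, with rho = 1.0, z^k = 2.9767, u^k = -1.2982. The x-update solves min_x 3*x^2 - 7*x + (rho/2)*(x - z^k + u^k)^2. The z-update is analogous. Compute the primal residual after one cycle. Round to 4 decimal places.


ADMM iteration with rho = 1.0, z^k = 2.9767, u^k = -1.2982
Step 1: x-update.
Minimize 3*x^2 - 7*x + (1.0/2)*(x - 2.9767 - 1.2982)^2
FOC: (2*3 + 1.0)*x = 7 + 1.0*(2.9767 + 1.2982)
x^{k+1} = 1.6107
Step 2: z-update.
Minimize 5*z^2 + 9*z + (1.0/2)*(1.6107 - z - 1.2982)^2
FOC: (2*5 + 1.0)*z = -9 + 1.0*(1.6107 - 1.2982)
z^{k+1} = -0.7898
Step 3: u-update.
u^{k+1} = -1.2982 + 1.6107 + 0.7898 = 1.1023
Step 4: Primal residual = |1.6107 + 0.7898| = 2.4005


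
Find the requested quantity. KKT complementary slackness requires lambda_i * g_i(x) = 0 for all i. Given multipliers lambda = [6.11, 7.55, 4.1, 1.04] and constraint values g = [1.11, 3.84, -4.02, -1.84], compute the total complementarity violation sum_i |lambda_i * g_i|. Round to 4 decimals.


KKT complementary slackness check:
lambda_1 * g_1 = 6.11 * 1.11 = 6.7821
lambda_2 * g_2 = 7.55 * 3.84 = 28.992
lambda_3 * g_3 = 4.1 * -4.02 = -16.482
lambda_4 * g_4 = 1.04 * -1.84 = -1.9136
Total violation = 6.7821 + 28.992 + 16.482 + 1.9136 = 54.1697


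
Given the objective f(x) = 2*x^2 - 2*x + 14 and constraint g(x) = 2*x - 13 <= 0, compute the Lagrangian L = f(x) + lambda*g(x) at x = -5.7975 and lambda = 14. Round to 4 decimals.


Step 1: Evaluate f(x).
f(-5.7975) = 2*(-5.7975)^2 - 2*(-5.7975) + 14 = 92.817
Step 2: Evaluate g(x).
g(-5.7975) = 2*-5.7975 - 13 = -24.595
Step 3: Compute Lagrangian.
L = 92.817 + 14*-24.595 = -251.513


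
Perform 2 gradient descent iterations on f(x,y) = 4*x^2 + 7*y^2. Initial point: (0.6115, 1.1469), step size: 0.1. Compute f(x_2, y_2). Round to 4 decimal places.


Gradient descent on f(x,y) = 4*x^2 + 7*y^2.
Starting point: (0.6115, 1.1469), alpha = 0.1
Step 1: grad_x = 2*4*0.6115 = 4.892, grad_y = 2*7*1.1469 = 16.0566
  x_1 = 0.6115 - 0.1*4.892 = 0.1223
  y_1 = 1.1469 - 0.1*16.0566 = -0.4588
Step 2: grad_x = 2*4*0.1223 = 0.9784, grad_y = 2*7*-0.4588 = -6.4226
  x_2 = 0.1223 - 0.1*0.9784 = 0.0245
  y_2 = -0.4588 - 0.1*-6.4226 = 0.1835
f(0.0245, 0.1835) = 4*0.0245^2 + 7*0.1835^2 = 0.2381


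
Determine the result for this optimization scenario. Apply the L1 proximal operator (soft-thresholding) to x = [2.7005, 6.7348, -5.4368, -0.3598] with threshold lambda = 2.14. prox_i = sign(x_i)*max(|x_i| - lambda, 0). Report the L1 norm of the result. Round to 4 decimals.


Soft-thresholding with lambda = 2.14:
prox(2.7005) = sign(2.7005)*max(|2.7005| - 2.14, 0) = 0.5605
prox(6.7348) = sign(6.7348)*max(|6.7348| - 2.14, 0) = 4.5948
prox(-5.4368) = sign(-5.4368)*max(|-5.4368| - 2.14, 0) = -3.2968
prox(-0.3598) = sign(-0.3598)*max(|-0.3598| - 2.14, 0) = 0.0
prox(x) = [0.5605, 4.5948, -3.2968, 0.0]
||prox(x)||_1 = 0.5605 + 4.5948 + 3.2968 + 0.0 = 8.4521


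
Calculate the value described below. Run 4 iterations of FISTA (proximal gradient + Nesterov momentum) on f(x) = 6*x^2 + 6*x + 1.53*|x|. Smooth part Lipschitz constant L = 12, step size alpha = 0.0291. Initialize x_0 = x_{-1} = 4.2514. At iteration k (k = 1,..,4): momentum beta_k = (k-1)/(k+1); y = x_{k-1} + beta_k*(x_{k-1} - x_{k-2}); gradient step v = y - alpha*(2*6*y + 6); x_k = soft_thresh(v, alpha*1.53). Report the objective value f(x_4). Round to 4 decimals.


FISTA on f(x) = 6*x^2 + 6*x + 1.53*|x|
L = 12, alpha = 0.0291
Iteration 1: beta = 0.0, y = 4.2514 + 0.0*(4.2514 - 4.2514) = 4.2514
  grad(y) = 57.0168, v = y - alpha*grad = 2.5922
  prox(v) = soft_thresh(2.5922, 0.0445) = 2.5477
Iteration 2: beta = 0.3333, y = 2.5477 + 0.3333*(2.5477 - 4.2514) = 1.9798
  grad(y) = 29.7574, v = y - alpha*grad = 1.1138
  prox(v) = soft_thresh(1.1138, 0.0445) = 1.0693
Iteration 3: beta = 0.5, y = 1.0693 + 0.5*(1.0693 - 2.5477) = 0.3301
  grad(y) = 9.9616, v = y - alpha*grad = 0.0403
  prox(v) = soft_thresh(0.0403, 0.0445) = 0.0
Iteration 4: beta = 0.6, y = 0.0 + 0.6*(0.0 - 1.0693) = -0.6416
  grad(y) = -1.6991, v = y - alpha*grad = -0.5921
  prox(v) = soft_thresh(-0.5921, 0.0445) = -0.5476
f(x_4) = 6*(-0.5476)^2 + 6*(-0.5476) + 1.53*|-0.5476| = -0.6485


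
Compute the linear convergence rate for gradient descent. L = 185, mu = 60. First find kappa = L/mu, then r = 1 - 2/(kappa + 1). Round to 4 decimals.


Step 1: Compute the condition number.
kappa = L/mu = 185/60 = 3.0833
Step 2: Compute the convergence rate.
r = 1 - 2/(kappa + 1) = 1 - 2*mu/(L + mu) = (L - mu)/(L + mu) = 125/245 = 0.5102


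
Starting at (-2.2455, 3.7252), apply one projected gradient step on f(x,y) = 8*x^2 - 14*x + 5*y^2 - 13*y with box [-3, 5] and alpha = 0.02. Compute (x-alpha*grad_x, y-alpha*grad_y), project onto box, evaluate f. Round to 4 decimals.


Step 1: Compute gradient at (-2.2455, 3.7252).
grad_x = 2*8*-2.2455 - 14 = -49.928
grad_y = 2*5*3.7252 - 13 = 24.252
Step 2: Gradient step.
x_raw = -2.2455 - 0.02*-49.928 = -1.2469
y_raw = 3.7252 - 0.02*24.252 = 3.2402
Step 3: Project onto [-3, 5].
x_proj = clip(-1.2469) = -1.2469
y_proj = clip(3.2402) = 3.2402
Step 4: Evaluate f.
f(-1.2469, 3.2402) = 40.2671


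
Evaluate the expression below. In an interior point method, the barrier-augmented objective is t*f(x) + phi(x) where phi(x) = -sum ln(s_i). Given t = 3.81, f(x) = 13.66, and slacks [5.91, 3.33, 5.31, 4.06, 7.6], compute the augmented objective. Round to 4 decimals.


Step 1: Compute log-barrier.
ln values: [1.7766, 1.203, 1.6696, 1.4012, 2.0281]
phi = -(1.7766 + 1.203 + 1.6696 + 1.4012 + 2.0281) = -8.0785
Step 2: Compute augmented objective.
t*f(x) = 3.81*13.66 = 52.0446
Total = 52.0446 - 8.0785 = 43.9661


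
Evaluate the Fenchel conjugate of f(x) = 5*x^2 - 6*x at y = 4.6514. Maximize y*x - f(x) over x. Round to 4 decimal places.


f*(y) = sup_x {y*x - a*x^2 - b*x} = sup_x {(y-b)*x - a*x^2}
FOC: (y - b) - 2a*x = 0 => x* = (y - b)/(2a)
x* = (4.6514 + 6)/(2*5) = 1.0651
f*(4.6514) = (y-b)^2/(4a) = (4.6514 + 6)^2/(4*5)
= 113.4523/20 = 5.6726


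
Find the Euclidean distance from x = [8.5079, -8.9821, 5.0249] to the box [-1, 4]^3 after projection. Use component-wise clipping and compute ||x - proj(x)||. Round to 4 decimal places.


Project each component onto [-1, 4].
clip(8.5079) = 4.0, clip(-8.9821) = -1.0, clip(5.0249) = 4.0
Projection = [4.0, -1.0, 4.0]
Squared diffs: [20.3212, 63.7139, 1.0504]
Distance = sqrt(85.0855) = 9.2242


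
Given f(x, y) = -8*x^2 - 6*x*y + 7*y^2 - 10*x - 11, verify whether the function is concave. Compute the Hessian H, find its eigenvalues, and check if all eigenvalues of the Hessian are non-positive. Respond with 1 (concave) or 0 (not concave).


The Hessian of f(x,y) = -8*x^2 - 6*x*y + 7*y^2 - 10*x - 11 is:
H = [[-16, -6], [-6, 14]]
Trace = -16 + 14 = -2
Determinant = -16*14 - (-6)^2 = -260
Discriminant = (-2)^2 - 4*-260 = 1044.0
Eigenvalues: lambda_1 = -17.1555, lambda_2 = 15.1555
The function is not concave.

0


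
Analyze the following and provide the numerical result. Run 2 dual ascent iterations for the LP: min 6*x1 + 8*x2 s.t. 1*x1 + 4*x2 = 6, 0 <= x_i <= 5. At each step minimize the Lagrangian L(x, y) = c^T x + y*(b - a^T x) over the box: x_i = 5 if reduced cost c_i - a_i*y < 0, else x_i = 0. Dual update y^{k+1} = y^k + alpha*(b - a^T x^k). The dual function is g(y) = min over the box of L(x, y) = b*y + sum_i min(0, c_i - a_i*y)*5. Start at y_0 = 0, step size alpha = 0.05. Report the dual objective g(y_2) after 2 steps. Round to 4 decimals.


Dual ascent for LP: min 6*x1 + 8*x2, 1*x1 + 4*x2 = 6, 0 <= x_i <= 5
Step 1: y^k = 0.0, reduced costs: (6.0, 8.0)
  x^k = (0.0, 0.0), subgradient = b - a^T x = 6.0
  y^{k+1} = 0.0 + 0.05*6.0 = 0.3
Step 2: y^k = 0.3, reduced costs: (5.7, 6.8)
  x^k = (0.0, 0.0), subgradient = b - a^T x = 6.0
  y^{k+1} = 0.3 + 0.05*6.0 = 0.6
Dual objective at y_2 = 0.6: reduced costs (5.4, 5.6), box minimizer x = (0.0, 0.0)
g(y_2) = b*y + (c1 - a1*y)*x1 + (c2 - a2*y)*x2 = 6*0.6 + 5.4*0.0 + 5.6*0.0 = 3.6 + 0.0 + 0.0 = 3.6


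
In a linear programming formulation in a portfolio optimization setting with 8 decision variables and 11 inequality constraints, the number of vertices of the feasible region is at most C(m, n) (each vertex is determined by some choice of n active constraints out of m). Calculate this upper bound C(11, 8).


Each vertex corresponds to some choice of n active constraints out of m, so the number of vertices is at most C(m, n) = m! / (n!(m-n)!).
m = 11, n = 8
Numerator: 11 * 10 * 9 * 8 * 7 * 6 * 5 * 4
Denominator: 8! = 40320
C(11, 8) = 165


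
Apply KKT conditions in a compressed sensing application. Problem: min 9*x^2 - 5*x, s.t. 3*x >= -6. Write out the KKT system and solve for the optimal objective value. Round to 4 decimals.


Step 1: Try lambda = 0 (constraint inactive).
Stationarity: 2*9*x - 5 = 0
x* = 5/(2*9) = 5/18 = 0.2778 (rounded; the exact value 5/18 is used below)
Check constraint: 3*0.2778 = 0.8334 >= -6 -- satisfied.
Step 2: Compute optimal value.
f(x*) = 9*(5/18)^2 - 5*(5/18) = -0.6944


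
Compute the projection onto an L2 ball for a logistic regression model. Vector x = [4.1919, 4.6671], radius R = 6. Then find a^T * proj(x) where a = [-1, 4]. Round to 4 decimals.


Step 1: Compute ||x|| (intermediates to 6 decimals).
||x|| = sqrt(4.1919^2 + 4.6671^2) = 6.273265
Step 2: Project.
Since ||x|| > R, scale = R/||x|| = 6/6.273265 = 0.95644, proj(x) = scale * x
proj(x) = [4.009301, 4.463801]
Step 3: Dot product.
a^T * proj(x) = -1*4.009301 + 4*4.463801 = 13.8459


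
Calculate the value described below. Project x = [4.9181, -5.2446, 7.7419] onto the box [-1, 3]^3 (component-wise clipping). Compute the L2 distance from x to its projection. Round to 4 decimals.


Project each component onto [-1, 3].
clip(4.9181) = 3.0, clip(-5.2446) = -1.0, clip(7.7419) = 3.0
Projection = [3.0, -1.0, 3.0]
Squared diffs: [3.6791, 18.0166, 22.4856]
Distance = sqrt(44.1813) = 6.6469


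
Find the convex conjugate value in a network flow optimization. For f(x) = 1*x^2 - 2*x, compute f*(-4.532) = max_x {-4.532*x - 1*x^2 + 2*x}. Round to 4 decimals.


f*(y) = sup_x {y*x - a*x^2 - b*x} = sup_x {(y-b)*x - a*x^2}
FOC: (y - b) - 2a*x = 0 => x* = (y - b)/(2a)
x* = (-4.532 + 2)/(2*1) = -1.266
f*(-4.532) = (y-b)^2/(4a) = (-4.532 + 2)^2/(4*1)
= 6.411/4 = 1.6028


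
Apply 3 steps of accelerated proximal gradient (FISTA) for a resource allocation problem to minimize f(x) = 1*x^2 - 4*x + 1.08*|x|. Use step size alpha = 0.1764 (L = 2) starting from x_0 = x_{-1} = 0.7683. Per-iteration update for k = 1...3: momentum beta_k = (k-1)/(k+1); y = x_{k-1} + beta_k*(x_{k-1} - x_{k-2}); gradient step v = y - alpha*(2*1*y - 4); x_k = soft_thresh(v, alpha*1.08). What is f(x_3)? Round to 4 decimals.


FISTA on f(x) = 1*x^2 - 4*x + 1.08*|x|
L = 2, alpha = 0.1764
Iteration 1: beta = 0.0, y = 0.7683 + 0.0*(0.7683 - 0.7683) = 0.7683
  grad(y) = -2.4634, v = y - alpha*grad = 1.2028
  prox(v) = soft_thresh(1.2028, 0.1905) = 1.0123
Iteration 2: beta = 0.3333, y = 1.0123 + 0.3333*(1.0123 - 0.7683) = 1.0937
  grad(y) = -1.8126, v = y - alpha*grad = 1.4134
  prox(v) = soft_thresh(1.4134, 0.1905) = 1.2229
Iteration 3: beta = 0.5, y = 1.2229 + 0.5*(1.2229 - 1.0123) = 1.3282
  grad(y) = -1.3436, v = y - alpha*grad = 1.5652
  prox(v) = soft_thresh(1.5652, 0.1905) = 1.3747
f(x_3) = 1*1.3747^2 - 4*1.3747 + 1.08*|1.3747| = -2.1243


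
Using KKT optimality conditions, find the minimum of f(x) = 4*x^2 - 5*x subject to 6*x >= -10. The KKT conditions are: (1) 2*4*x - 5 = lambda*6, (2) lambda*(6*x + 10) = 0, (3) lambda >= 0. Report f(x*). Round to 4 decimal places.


Step 1: Try lambda = 0 (constraint inactive).
Stationarity: 2*4*x - 5 = 0
x* = 5/(2*4) = 0.625
Check constraint: 6*0.625 = 3.75 >= -10 -- satisfied.
Step 2: Compute optimal value.
f(x*) = 4*0.625^2 - 5*0.625 = -1.5625


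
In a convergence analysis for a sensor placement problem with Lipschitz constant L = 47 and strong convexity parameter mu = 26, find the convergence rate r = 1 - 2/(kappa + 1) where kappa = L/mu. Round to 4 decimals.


Step 1: Compute the condition number.
kappa = L/mu = 47/26 = 1.8077
Step 2: Compute the convergence rate.
r = 1 - 2/(kappa + 1) = 1 - 2*mu/(L + mu) = (L - mu)/(L + mu) = 21/73 = 0.2877


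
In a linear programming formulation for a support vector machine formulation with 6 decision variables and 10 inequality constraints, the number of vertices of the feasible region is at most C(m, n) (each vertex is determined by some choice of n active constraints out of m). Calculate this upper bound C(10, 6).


Each vertex corresponds to some choice of n active constraints out of m, so the number of vertices is at most C(m, n) = m! / (n!(m-n)!).
m = 10, n = 6
Numerator: 10 * 9 * 8 * 7 * 6 * 5
Denominator: 6! = 720
C(10, 6) = 210


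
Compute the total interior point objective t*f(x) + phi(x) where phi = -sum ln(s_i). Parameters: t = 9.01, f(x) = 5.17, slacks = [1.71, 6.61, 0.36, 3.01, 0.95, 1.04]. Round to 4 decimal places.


Step 1: Compute log-barrier.
ln values: [0.5365, 1.8886, -1.0217, 1.1019, -0.0513, 0.0392]
phi = -(0.5365 + 1.8886 - 1.0217 + 1.1019 - 0.0513 + 0.0392) = -2.4933
Step 2: Compute augmented objective.
t*f(x) = 9.01*5.17 = 46.5817
Total = 46.5817 - 2.4933 = 44.0884


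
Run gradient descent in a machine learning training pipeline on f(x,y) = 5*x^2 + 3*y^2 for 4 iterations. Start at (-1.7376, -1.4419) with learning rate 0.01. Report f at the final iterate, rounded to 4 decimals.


Gradient descent on f(x,y) = 5*x^2 + 3*y^2.
Starting point: (-1.7376, -1.4419), alpha = 0.01
Step 1: grad_x = 2*5*-1.7376 = -17.376, grad_y = 2*3*-1.4419 = -8.6514
  x_1 = -1.7376 - 0.01*-17.376 = -1.5638
  y_1 = -1.4419 - 0.01*-8.6514 = -1.3554
Step 2: grad_x = 2*5*-1.5638 = -15.6384, grad_y = 2*3*-1.3554 = -8.1323
  x_2 = -1.5638 - 0.01*-15.6384 = -1.4075
  y_2 = -1.3554 - 0.01*-8.1323 = -1.2741
Step 3: grad_x = 2*5*-1.4075 = -14.0746, grad_y = 2*3*-1.2741 = -7.6444
  x_3 = -1.4075 - 0.01*-14.0746 = -1.2667
  y_3 = -1.2741 - 0.01*-7.6444 = -1.1976
Step 4: grad_x = 2*5*-1.2667 = -12.6671, grad_y = 2*3*-1.1976 = -7.1857
  x_4 = -1.2667 - 0.01*-12.6671 = -1.14
  y_4 = -1.1976 - 0.01*-7.1857 = -1.1258
f(-1.14, -1.1258) = 5*(-1.14)^2 + 3*(-1.1258)^2 = 10.3005


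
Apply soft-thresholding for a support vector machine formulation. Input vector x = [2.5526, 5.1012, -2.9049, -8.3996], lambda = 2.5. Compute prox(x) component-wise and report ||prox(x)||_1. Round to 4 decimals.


Soft-thresholding with lambda = 2.5:
prox(2.5526) = sign(2.5526)*max(|2.5526| - 2.5, 0) = 0.0526
prox(5.1012) = sign(5.1012)*max(|5.1012| - 2.5, 0) = 2.6012
prox(-2.9049) = sign(-2.9049)*max(|-2.9049| - 2.5, 0) = -0.4049
prox(-8.3996) = sign(-8.3996)*max(|-8.3996| - 2.5, 0) = -5.8996
prox(x) = [0.0526, 2.6012, -0.4049, -5.8996]
||prox(x)||_1 = 0.0526 + 2.6012 + 0.4049 + 5.8996 = 8.9583


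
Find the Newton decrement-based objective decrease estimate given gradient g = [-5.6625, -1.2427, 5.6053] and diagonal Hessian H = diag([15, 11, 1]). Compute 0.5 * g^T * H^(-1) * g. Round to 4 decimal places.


Step 1: H is diagonal, so H^(-1) * g = [-0.3775, -0.113, 5.6053].
Step 2: g^T H^(-1) g = sum_i g_i^2 / H_ii
  = (-5.6625)^2/15 + (-1.2427)^2/11 + (5.6053)^2/1
  = 2.1376 + 0.1404 + 31.4194 = 33.6974
Step 3: Objective decrease = 0.5 * g^T H^(-1) g = 16.8487


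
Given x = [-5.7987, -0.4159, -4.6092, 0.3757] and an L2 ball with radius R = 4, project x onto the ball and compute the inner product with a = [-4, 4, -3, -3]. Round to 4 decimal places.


Step 1: Compute ||x|| (intermediates to 6 decimals).
||x|| = sqrt((-5.7987)^2 + (-0.4159)^2 + (-4.6092)^2 + 0.3757^2) = 7.428578
Step 2: Project.
Since ||x|| > R, scale = R/||x|| = 4/7.428578 = 0.538461, proj(x) = scale * x
proj(x) = [-3.122374, -0.223946, -2.481874, 0.2023]
Step 3: Dot product.
a^T * proj(x) = -4*(-3.122374) + 4*(-0.223946) - 3*(-2.481874) - 3*0.2023 = 18.4324


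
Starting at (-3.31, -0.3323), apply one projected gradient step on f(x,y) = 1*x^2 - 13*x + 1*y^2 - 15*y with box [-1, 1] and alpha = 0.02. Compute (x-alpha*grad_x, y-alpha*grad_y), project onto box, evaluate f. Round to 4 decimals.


Step 1: Compute gradient at (-3.31, -0.3323).
grad_x = 2*1*-3.31 - 13 = -19.62
grad_y = 2*1*-0.3323 - 15 = -15.6646
Step 2: Gradient step.
x_raw = -3.31 - 0.02*-19.62 = -2.9176
y_raw = -0.3323 - 0.02*-15.6646 = -0.019
Step 3: Project onto [-1, 1].
x_proj = clip(-2.9176) = -1.0
y_proj = clip(-0.019) = -0.019
Step 4: Evaluate f.
f(-1.0, -0.019) = 14.2855


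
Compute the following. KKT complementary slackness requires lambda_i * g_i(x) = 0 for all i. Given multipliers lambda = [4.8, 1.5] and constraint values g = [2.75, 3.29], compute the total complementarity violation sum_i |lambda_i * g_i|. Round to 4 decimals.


KKT complementary slackness check:
lambda_1 * g_1 = 4.8 * 2.75 = 13.2
lambda_2 * g_2 = 1.5 * 3.29 = 4.935
Total violation = 13.2 + 4.935 = 18.135


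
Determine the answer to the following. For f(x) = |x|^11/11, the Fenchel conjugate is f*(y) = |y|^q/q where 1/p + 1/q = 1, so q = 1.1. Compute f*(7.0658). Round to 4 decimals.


The conjugate exponent q satisfies 1/p + 1/q = 1.
p = 11, so q = 11/(11 - 1) = 1.1
|y|^q = 7.0658^1.1 = 8.5917
f*(7.0658) = 8.5917 / 1.1 = 7.8106


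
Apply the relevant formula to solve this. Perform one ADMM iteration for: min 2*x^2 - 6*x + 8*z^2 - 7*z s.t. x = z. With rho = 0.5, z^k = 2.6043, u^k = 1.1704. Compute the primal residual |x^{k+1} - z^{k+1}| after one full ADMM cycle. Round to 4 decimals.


ADMM iteration with rho = 0.5, z^k = 2.6043, u^k = 1.1704
Step 1: x-update.
Minimize 2*x^2 - 6*x + (0.5/2)*(x - 2.6043 + 1.1704)^2
FOC: (2*2 + 0.5)*x = 6 + 0.5*(2.6043 - 1.1704)
x^{k+1} = 1.4927
Step 2: z-update.
Minimize 8*z^2 - 7*z + (0.5/2)*(1.4927 - z + 1.1704)^2
FOC: (2*8 + 0.5)*z = 7 + 0.5*(1.4927 + 1.1704)
z^{k+1} = 0.5049
Step 3: u-update.
u^{k+1} = 1.1704 + 1.4927 - 0.5049 = 2.1581
Step 4: Primal residual = |1.4927 - 0.5049| = 0.9877


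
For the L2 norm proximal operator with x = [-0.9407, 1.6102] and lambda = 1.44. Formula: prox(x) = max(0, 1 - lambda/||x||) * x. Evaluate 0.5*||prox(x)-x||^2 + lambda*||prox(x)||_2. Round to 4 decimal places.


Step 1: Compute ||x||.
||x|| = 1.8648
Step 2: Compute scaling factor.
scale = max(0, 1 - 1.44/1.8648) = 0.2278
Step 3: prox(x) = [-0.2143, 0.3668]
||prox(x)|| = 0.4248
Step 4: Proximal objective.
0.5*||prox-x||^2 = 1.0368
lambda*||prox|| = 0.6117
Total = 1.6486


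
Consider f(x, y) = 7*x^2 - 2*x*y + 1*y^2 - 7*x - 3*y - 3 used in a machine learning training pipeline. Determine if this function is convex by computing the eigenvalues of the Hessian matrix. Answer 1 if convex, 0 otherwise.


The Hessian of f(x,y) = 7*x^2 - 2*x*y + 1*y^2 - 7*x - 3*y - 3 is:
H = [[14, -2], [-2, 2]]
Trace = 14 + 2 = 16
Determinant = 14*2 - (-2)^2 = 24
Discriminant = (16)^2 - 4*24 = 160.0
Eigenvalues: lambda_1 = 1.6754, lambda_2 = 14.3246
The function is convex.

1


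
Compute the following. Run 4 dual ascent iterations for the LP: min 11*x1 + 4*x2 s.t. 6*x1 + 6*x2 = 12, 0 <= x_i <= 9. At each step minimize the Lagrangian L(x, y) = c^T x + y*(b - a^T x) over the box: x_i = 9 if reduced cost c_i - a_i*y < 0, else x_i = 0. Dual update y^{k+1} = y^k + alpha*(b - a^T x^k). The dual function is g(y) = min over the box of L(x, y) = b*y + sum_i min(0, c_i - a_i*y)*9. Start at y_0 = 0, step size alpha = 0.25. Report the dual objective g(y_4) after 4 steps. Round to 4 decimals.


Dual ascent for LP: min 11*x1 + 4*x2, 6*x1 + 6*x2 = 12, 0 <= x_i <= 9
Step 1: y^k = 0.0, reduced costs: (11.0, 4.0)
  x^k = (0.0, 0.0), subgradient = b - a^T x = 12.0
  y^{k+1} = 0.0 + 0.25*12.0 = 3.0
Step 2: y^k = 3.0, reduced costs: (-7.0, -14.0)
  x^k = (9.0, 9.0), subgradient = b - a^T x = -96.0
  y^{k+1} = 3.0 + 0.25*-96.0 = -21.0
Step 3: y^k = -21.0, reduced costs: (137.0, 130.0)
  x^k = (0.0, 0.0), subgradient = b - a^T x = 12.0
  y^{k+1} = -21.0 + 0.25*12.0 = -18.0
Step 4: y^k = -18.0, reduced costs: (119.0, 112.0)
  x^k = (0.0, 0.0), subgradient = b - a^T x = 12.0
  y^{k+1} = -18.0 + 0.25*12.0 = -15.0
Dual objective at y_4 = -15.0: reduced costs (101.0, 94.0), box minimizer x = (0.0, 0.0)
g(y_4) = b*y + (c1 - a1*y)*x1 + (c2 - a2*y)*x2 = 12*(-15.0) + 101.0*0.0 + 94.0*0.0 = -180.0 + 0.0 + 0.0 = -180.0


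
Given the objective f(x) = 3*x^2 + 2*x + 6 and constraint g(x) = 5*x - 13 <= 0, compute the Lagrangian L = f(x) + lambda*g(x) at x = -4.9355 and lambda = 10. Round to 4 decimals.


Step 1: Evaluate f(x).
f(-4.9355) = 3*(-4.9355)^2 + 2*(-4.9355) + 6 = 69.2065
Step 2: Evaluate g(x).
g(-4.9355) = 5*-4.9355 - 13 = -37.6775
Step 3: Compute Lagrangian.
L = 69.2065 + 10*-37.6775 = -307.5685


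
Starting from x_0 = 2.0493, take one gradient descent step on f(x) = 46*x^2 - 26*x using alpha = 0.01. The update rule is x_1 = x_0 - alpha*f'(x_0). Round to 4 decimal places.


We compute the gradient at x_0 and apply the update.
f'(x) = 92*x - 26
f'(2.0493) = 92*2.0493 - 26 = 162.5356
x_1 = 2.0493 - 0.01*162.5356 = 0.4239


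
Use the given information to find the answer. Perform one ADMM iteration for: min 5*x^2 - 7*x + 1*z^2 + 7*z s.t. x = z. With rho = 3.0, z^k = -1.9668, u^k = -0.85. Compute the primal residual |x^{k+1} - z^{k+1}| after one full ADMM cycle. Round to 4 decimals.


ADMM iteration with rho = 3.0, z^k = -1.9668, u^k = -0.85
Step 1: x-update.
Minimize 5*x^2 - 7*x + (3.0/2)*(x + 1.9668 - 0.85)^2
FOC: (2*5 + 3.0)*x = 7 + 3.0*(-1.9668 + 0.85)
x^{k+1} = 0.2807
Step 2: z-update.
Minimize 1*z^2 + 7*z + (3.0/2)*(0.2807 - z - 0.85)^2
FOC: (2*1 + 3.0)*z = -7 + 3.0*(0.2807 - 0.85)
z^{k+1} = -1.7416
Step 3: u-update.
u^{k+1} = -0.85 + 0.2807 + 1.7416 = 1.1723
Step 4: Primal residual = |0.2807 + 1.7416| = 2.0223


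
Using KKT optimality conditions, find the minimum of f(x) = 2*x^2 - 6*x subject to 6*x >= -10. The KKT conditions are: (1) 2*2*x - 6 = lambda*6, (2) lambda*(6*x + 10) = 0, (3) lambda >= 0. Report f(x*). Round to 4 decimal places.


Step 1: Try lambda = 0 (constraint inactive).
Stationarity: 2*2*x - 6 = 0
x* = 6/(2*2) = 1.5
Check constraint: 6*1.5 = 9.0 >= -10 -- satisfied.
Step 2: Compute optimal value.
f(x*) = 2*1.5^2 - 6*1.5 = -4.5


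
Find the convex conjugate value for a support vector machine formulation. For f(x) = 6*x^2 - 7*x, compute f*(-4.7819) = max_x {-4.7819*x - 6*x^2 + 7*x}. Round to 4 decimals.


f*(y) = sup_x {y*x - a*x^2 - b*x} = sup_x {(y-b)*x - a*x^2}
FOC: (y - b) - 2a*x = 0 => x* = (y - b)/(2a)
x* = (-4.7819 + 7)/(2*6) = 0.1848
f*(-4.7819) = (y-b)^2/(4a) = (-4.7819 + 7)^2/(4*6)
= 4.92/24 = 0.205


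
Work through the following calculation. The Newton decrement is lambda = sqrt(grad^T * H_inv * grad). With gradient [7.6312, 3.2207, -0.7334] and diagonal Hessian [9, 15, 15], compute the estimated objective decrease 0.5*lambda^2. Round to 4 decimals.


Step 1: H is diagonal, so H^(-1) * g = [0.8479, 0.2147, -0.0489].
Step 2: g^T H^(-1) g = sum_i g_i^2 / H_ii
  = (7.6312)^2/9 + (3.2207)^2/15 + (-0.7334)^2/15
  = 6.4706 + 0.6915 + 0.0359 = 7.198
Step 3: Objective decrease = 0.5 * g^T H^(-1) g = 3.599


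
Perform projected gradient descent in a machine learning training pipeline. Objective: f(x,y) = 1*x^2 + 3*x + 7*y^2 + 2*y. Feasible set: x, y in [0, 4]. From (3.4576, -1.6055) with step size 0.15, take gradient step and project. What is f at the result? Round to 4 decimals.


Step 1: Compute gradient at (3.4576, -1.6055).
grad_x = 2*1*3.4576 + 3 = 9.9152
grad_y = 2*7*-1.6055 + 2 = -20.477
Step 2: Gradient step.
x_raw = 3.4576 - 0.15*9.9152 = 1.9703
y_raw = -1.6055 - 0.15*-20.477 = 1.4661
Step 3: Project onto [0, 4].
x_proj = clip(1.9703) = 1.9703
y_proj = clip(1.4661) = 1.4661
Step 4: Evaluate f.
f(1.9703, 1.4661) = 27.7703


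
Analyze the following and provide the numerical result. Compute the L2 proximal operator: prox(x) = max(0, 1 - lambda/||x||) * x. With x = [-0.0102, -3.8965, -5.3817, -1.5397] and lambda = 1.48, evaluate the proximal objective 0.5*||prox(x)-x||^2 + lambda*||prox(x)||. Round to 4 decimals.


Step 1: Compute ||x||.
||x|| = 6.8203
Step 2: Compute scaling factor.
scale = max(0, 1 - 1.48/6.8203) = 0.783
Step 3: prox(x) = [-0.008, -3.051, -4.2139, -1.2056]
||prox(x)|| = 5.3403
Step 4: Proximal objective.
0.5*||prox-x||^2 = 1.0952
lambda*||prox|| = 7.9036
Total = 8.9988


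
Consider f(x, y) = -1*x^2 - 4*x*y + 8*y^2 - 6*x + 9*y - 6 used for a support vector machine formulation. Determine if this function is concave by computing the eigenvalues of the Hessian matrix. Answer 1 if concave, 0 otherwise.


The Hessian of f(x,y) = -1*x^2 - 4*x*y + 8*y^2 - 6*x + 9*y - 6 is:
H = [[-2, -4], [-4, 16]]
Trace = -2 + 16 = 14
Determinant = -2*16 - (-4)^2 = -48
Discriminant = (14)^2 - 4*-48 = 388.0
Eigenvalues: lambda_1 = -2.8489, lambda_2 = 16.8489
The function is not concave.

0


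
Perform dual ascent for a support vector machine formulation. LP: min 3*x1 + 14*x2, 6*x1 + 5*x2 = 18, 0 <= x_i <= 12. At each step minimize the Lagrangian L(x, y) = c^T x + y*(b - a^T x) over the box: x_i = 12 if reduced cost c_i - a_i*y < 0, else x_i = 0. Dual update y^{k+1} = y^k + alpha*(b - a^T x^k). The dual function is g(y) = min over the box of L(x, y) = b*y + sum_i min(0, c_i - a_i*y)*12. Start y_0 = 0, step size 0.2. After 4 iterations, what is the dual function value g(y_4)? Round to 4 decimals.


Dual ascent for LP: min 3*x1 + 14*x2, 6*x1 + 5*x2 = 18, 0 <= x_i <= 12
Step 1: y^k = 0.0, reduced costs: (3.0, 14.0)
  x^k = (0.0, 0.0), subgradient = b - a^T x = 18.0
  y^{k+1} = 0.0 + 0.2*18.0 = 3.6
Step 2: y^k = 3.6, reduced costs: (-18.6, -4.0)
  x^k = (12.0, 12.0), subgradient = b - a^T x = -114.0
  y^{k+1} = 3.6 + 0.2*-114.0 = -19.2
Step 3: y^k = -19.2, reduced costs: (118.2, 110.0)
  x^k = (0.0, 0.0), subgradient = b - a^T x = 18.0
  y^{k+1} = -19.2 + 0.2*18.0 = -15.6
Step 4: y^k = -15.6, reduced costs: (96.6, 92.0)
  x^k = (0.0, 0.0), subgradient = b - a^T x = 18.0
  y^{k+1} = -15.6 + 0.2*18.0 = -12.0
Dual objective at y_4 = -12.0: reduced costs (75.0, 74.0), box minimizer x = (0.0, 0.0)
g(y_4) = b*y + (c1 - a1*y)*x1 + (c2 - a2*y)*x2 = 18*(-12.0) + 75.0*0.0 + 74.0*0.0 = -216.0 + 0.0 + 0.0 = -216.0


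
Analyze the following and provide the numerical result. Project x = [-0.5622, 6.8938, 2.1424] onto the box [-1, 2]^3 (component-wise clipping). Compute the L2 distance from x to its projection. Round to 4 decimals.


Project each component onto [-1, 2].
clip(-0.5622) = -0.5622, clip(6.8938) = 2.0, clip(2.1424) = 2.0
Projection = [-0.5622, 2.0, 2.0]
Squared diffs: [0.0, 23.9493, 0.0203]
Distance = sqrt(23.9696) = 4.8959


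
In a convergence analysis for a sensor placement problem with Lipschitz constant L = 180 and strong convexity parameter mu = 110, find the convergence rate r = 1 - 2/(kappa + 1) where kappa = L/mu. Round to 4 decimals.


Step 1: Compute the condition number.
kappa = L/mu = 180/110 = 1.6364
Step 2: Compute the convergence rate.
r = 1 - 2/(kappa + 1) = 1 - 2*mu/(L + mu) = (L - mu)/(L + mu) = 70/290 = 0.2414


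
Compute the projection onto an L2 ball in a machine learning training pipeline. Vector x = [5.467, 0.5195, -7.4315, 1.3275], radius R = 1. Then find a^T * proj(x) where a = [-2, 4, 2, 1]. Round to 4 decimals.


Step 1: Compute ||x|| (intermediates to 6 decimals).
||x|| = sqrt(5.467^2 + 0.5195^2 + (-7.4315)^2 + 1.3275^2) = 9.335278
Step 2: Project.
Since ||x|| > R, scale = R/||x|| = 1/9.335278 = 0.107121, proj(x) = scale * x
proj(x) = [0.585631, 0.055649, -0.79607, 0.142203]
Step 3: Dot product.
a^T * proj(x) = -2*0.585631 + 4*0.055649 + 2*(-0.79607) + 1*0.142203 = -2.3986


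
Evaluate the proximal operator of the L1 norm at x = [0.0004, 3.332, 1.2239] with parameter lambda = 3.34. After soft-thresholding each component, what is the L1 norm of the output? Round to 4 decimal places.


Soft-thresholding with lambda = 3.34:
prox(0.0004) = sign(0.0004)*max(|0.0004| - 3.34, 0) = 0.0
prox(3.332) = sign(3.332)*max(|3.332| - 3.34, 0) = 0.0
prox(1.2239) = sign(1.2239)*max(|1.2239| - 3.34, 0) = 0.0
prox(x) = [0.0, 0.0, 0.0]
||prox(x)||_1 = 0.0 + 0.0 + 0.0 = 0.0


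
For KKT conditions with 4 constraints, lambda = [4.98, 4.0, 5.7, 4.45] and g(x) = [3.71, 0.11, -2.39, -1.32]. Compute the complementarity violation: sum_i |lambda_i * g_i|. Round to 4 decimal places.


KKT complementary slackness check:
lambda_1 * g_1 = 4.98 * 3.71 = 18.4758
lambda_2 * g_2 = 4.0 * 0.11 = 0.44
lambda_3 * g_3 = 5.7 * -2.39 = -13.623
lambda_4 * g_4 = 4.45 * -1.32 = -5.874
Total violation = 18.4758 + 0.44 + 13.623 + 5.874 = 38.4128


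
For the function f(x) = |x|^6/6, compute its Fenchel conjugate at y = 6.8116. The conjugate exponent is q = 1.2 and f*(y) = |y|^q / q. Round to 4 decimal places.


The conjugate exponent q satisfies 1/p + 1/q = 1.
p = 6, so q = 6/(6 - 1) = 1.2
|y|^q = 6.8116^1.2 = 9.9977
f*(6.8116) = 9.9977 / 1.2 = 8.3314


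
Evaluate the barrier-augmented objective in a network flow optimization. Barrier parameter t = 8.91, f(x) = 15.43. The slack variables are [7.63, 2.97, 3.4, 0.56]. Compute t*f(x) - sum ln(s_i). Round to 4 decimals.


Step 1: Compute log-barrier.
ln values: [2.0321, 1.0886, 1.2238, -0.5798]
phi = -(2.0321 + 1.0886 + 1.2238 - 0.5798) = -3.7646
Step 2: Compute augmented objective.
t*f(x) = 8.91*15.43 = 137.4813
Total = 137.4813 - 3.7646 = 133.7167


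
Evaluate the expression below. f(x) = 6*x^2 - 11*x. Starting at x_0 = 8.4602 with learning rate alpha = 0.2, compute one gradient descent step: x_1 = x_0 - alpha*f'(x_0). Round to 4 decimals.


We compute the gradient at x_0 and apply the update.
f'(x) = 12*x - 11
f'(8.4602) = 12*8.4602 - 11 = 90.5224
x_1 = 8.4602 - 0.2*90.5224 = -9.6443


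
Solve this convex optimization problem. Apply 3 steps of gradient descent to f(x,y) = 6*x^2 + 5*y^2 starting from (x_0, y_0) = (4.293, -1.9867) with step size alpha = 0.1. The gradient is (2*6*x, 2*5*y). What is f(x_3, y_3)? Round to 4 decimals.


Gradient descent on f(x,y) = 6*x^2 + 5*y^2.
Starting point: (4.293, -1.9867), alpha = 0.1
Step 1: grad_x = 2*6*4.293 = 51.516, grad_y = 2*5*-1.9867 = -19.867
  x_1 = 4.293 - 0.1*51.516 = -0.8586
  y_1 = -1.9867 - 0.1*-19.867 = 0.0
Step 2: grad_x = 2*6*-0.8586 = -10.3032, grad_y = 2*5*0.0 = 0.0
  x_2 = -0.8586 - 0.1*-10.3032 = 0.1717
  y_2 = 0.0 - 0.1*0.0 = 0.0
Step 3: grad_x = 2*6*0.1717 = 2.0606, grad_y = 2*5*0.0 = 0.0
  x_3 = 0.1717 - 0.1*2.0606 = -0.0343
  y_3 = 0.0 - 0.1*0.0 = 0.0
f(-0.0343, 0.0) = 6*(-0.0343)^2 + 5*0.0^2 = 0.0071


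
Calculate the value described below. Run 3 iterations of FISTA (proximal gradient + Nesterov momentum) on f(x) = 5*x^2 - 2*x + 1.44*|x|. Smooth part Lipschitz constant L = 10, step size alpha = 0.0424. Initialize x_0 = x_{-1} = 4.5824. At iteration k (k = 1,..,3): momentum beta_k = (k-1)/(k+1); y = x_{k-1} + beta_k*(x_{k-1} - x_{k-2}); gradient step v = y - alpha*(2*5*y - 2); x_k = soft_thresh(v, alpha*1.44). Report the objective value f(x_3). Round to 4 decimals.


FISTA on f(x) = 5*x^2 - 2*x + 1.44*|x|
L = 10, alpha = 0.0424
Iteration 1: beta = 0.0, y = 4.5824 + 0.0*(4.5824 - 4.5824) = 4.5824
  grad(y) = 43.824, v = y - alpha*grad = 2.7243
  prox(v) = soft_thresh(2.7243, 0.0611) = 2.6632
Iteration 2: beta = 0.3333, y = 2.6632 + 0.3333*(2.6632 - 4.5824) = 2.0235
  grad(y) = 18.2348, v = y - alpha*grad = 1.2503
  prox(v) = soft_thresh(1.2503, 0.0611) = 1.1893
Iteration 3: beta = 0.5, y = 1.1893 + 0.5*(1.1893 - 2.6632) = 0.4523
  grad(y) = 2.523, v = y - alpha*grad = 0.3453
  prox(v) = soft_thresh(0.3453, 0.0611) = 0.2843
f(x_3) = 5*0.2843^2 - 2*0.2843 + 1.44*|0.2843| = 0.2448


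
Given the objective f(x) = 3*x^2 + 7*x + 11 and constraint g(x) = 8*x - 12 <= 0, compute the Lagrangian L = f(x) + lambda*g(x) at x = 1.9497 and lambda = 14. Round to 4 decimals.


Step 1: Evaluate f(x).
f(1.9497) = 3*1.9497^2 + 7*1.9497 + 11 = 36.0519
Step 2: Evaluate g(x).
g(1.9497) = 8*1.9497 - 12 = 3.5976
Step 3: Compute Lagrangian.
L = 36.0519 + 14*3.5976 = 86.4183


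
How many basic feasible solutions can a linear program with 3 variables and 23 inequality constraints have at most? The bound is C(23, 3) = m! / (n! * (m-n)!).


Each vertex corresponds to some choice of n active constraints out of m, so the number of vertices is at most C(m, n) = m! / (n!(m-n)!).
m = 23, n = 3
Numerator: 23 * 22 * 21
Denominator: 3! = 6
C(23, 3) = 1771


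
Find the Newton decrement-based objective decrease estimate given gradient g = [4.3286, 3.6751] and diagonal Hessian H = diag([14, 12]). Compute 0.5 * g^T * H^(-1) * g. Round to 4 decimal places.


Step 1: H is diagonal, so H^(-1) * g = [0.3092, 0.3063].
Step 2: g^T H^(-1) g = sum_i g_i^2 / H_ii
  = (4.3286)^2/14 + (3.6751)^2/12
  = 1.3383 + 1.1255 = 2.4639
Step 3: Objective decrease = 0.5 * g^T H^(-1) g = 1.2319


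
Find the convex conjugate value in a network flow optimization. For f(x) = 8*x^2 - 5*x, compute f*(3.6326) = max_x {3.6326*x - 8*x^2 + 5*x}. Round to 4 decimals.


f*(y) = sup_x {y*x - a*x^2 - b*x} = sup_x {(y-b)*x - a*x^2}
FOC: (y - b) - 2a*x = 0 => x* = (y - b)/(2a)
x* = (3.6326 + 5)/(2*8) = 0.5395
f*(3.6326) = (y-b)^2/(4a) = (3.6326 + 5)^2/(4*8)
= 74.5218/32 = 2.3288


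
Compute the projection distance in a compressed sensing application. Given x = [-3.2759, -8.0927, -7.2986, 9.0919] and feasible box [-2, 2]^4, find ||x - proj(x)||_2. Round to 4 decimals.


Project each component onto [-2, 2].
clip(-3.2759) = -2.0, clip(-8.0927) = -2.0, clip(-7.2986) = -2.0, clip(9.0919) = 2.0
Projection = [-2.0, -2.0, -2.0, 2.0]
Squared diffs: [1.6279, 37.121, 28.0752, 50.295]
Distance = sqrt(117.1191) = 10.8222


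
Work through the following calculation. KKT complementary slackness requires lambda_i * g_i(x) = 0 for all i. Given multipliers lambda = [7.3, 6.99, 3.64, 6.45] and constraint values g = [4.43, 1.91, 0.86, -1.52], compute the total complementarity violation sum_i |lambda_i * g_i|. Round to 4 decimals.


KKT complementary slackness check:
lambda_1 * g_1 = 7.3 * 4.43 = 32.339
lambda_2 * g_2 = 6.99 * 1.91 = 13.3509
lambda_3 * g_3 = 3.64 * 0.86 = 3.1304
lambda_4 * g_4 = 6.45 * -1.52 = -9.804
Total violation = 32.339 + 13.3509 + 3.1304 + 9.804 = 58.6243


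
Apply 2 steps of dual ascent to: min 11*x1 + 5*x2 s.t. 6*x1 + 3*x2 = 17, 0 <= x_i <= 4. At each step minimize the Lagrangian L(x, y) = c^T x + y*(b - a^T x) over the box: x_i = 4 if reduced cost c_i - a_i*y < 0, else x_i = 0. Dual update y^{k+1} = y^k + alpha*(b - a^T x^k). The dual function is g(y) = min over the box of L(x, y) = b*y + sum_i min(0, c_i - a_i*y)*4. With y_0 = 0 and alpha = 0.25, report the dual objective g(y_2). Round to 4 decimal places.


Dual ascent for LP: min 11*x1 + 5*x2, 6*x1 + 3*x2 = 17, 0 <= x_i <= 4
Step 1: y^k = 0.0, reduced costs: (11.0, 5.0)
  x^k = (0.0, 0.0), subgradient = b - a^T x = 17.0
  y^{k+1} = 0.0 + 0.25*17.0 = 4.25
Step 2: y^k = 4.25, reduced costs: (-14.5, -7.75)
  x^k = (4.0, 4.0), subgradient = b - a^T x = -19.0
  y^{k+1} = 4.25 + 0.25*-19.0 = -0.5
Dual objective at y_2 = -0.5: reduced costs (14.0, 6.5), box minimizer x = (0.0, 0.0)
g(y_2) = b*y + (c1 - a1*y)*x1 + (c2 - a2*y)*x2 = 17*(-0.5) + 14.0*0.0 + 6.5*0.0 = -8.5 + 0.0 + 0.0 = -8.5
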